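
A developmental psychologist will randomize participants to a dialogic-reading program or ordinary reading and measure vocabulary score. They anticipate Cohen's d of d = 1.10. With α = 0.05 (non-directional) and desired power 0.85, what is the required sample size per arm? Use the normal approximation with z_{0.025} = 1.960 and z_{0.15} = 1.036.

n = 15 per group

For two independent groups with equal n: n = 2·((z_{α/2} + z_β) / d)².
z_{α/2} + z_β = 1.960 + 1.036 = 2.996.
n = 2 × (2.996 / 1.10)² = 2 × 2.724² = 2 × 7.42 = 14.8.
Round up to the next whole participant.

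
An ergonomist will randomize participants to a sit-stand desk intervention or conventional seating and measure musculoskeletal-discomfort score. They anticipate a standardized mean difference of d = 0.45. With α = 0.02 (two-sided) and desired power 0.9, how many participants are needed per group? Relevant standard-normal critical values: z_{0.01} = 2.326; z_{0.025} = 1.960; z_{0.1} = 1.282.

n = 129 per group

For two independent groups with equal n: n = 2·((z_{α/2} + z_β) / d)².
z_{α/2} + z_β = 2.326 + 1.282 = 3.608.
n = 2 × (3.608 / 0.45)² = 2 × 8.018² = 2 × 64.28 = 128.6.
Round up to the next whole participant.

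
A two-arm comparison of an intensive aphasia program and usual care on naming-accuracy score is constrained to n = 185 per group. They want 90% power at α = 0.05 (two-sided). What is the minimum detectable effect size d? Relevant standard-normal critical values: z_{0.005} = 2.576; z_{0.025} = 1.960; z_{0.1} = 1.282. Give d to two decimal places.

For two independent groups of n = 185 each: d_min = (z_{α/2} + z_β)·√(2/n).
z-sum = 1.960 + 1.282 = 3.242.
d_min = 3.242 × √(2/185) = 3.242 × 0.1040 = 0.337.

d_min ≈ 0.34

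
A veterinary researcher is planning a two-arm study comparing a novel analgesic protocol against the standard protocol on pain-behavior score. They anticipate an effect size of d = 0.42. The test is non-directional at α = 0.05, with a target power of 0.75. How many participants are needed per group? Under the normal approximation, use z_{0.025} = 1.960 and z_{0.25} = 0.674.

For two independent groups with equal n: n = 2·((z_{α/2} + z_β) / d)².
z_{α/2} + z_β = 1.960 + 0.674 = 2.634.
n = 2 × (2.634 / 0.42)² = 2 × 6.271² = 2 × 39.33 = 78.7.
Round up to the next whole participant.

n = 79 per group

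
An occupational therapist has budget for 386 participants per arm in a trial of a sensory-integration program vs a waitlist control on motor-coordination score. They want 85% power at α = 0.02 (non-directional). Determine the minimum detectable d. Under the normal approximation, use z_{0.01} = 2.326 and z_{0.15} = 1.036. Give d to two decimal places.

d_min ≈ 0.24

For two independent groups of n = 386 each: d_min = (z_{α/2} + z_β)·√(2/n).
z-sum = 2.326 + 1.036 = 3.362.
d_min = 3.362 × √(2/386) = 3.362 × 0.0720 = 0.242.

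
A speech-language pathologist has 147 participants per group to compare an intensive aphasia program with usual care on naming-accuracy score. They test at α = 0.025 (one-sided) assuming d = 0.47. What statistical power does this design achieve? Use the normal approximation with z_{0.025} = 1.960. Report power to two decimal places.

power ≈ 0.98

For two equal groups, power = Φ(d·√(n/2) − z_{α}).
d·√(n/2) = 0.47 × √(147/2) = 0.47 × 8.573 = 4.029.
z_β = 4.029 − 1.960 = 2.069.
Power = Φ(2.069) = 0.981.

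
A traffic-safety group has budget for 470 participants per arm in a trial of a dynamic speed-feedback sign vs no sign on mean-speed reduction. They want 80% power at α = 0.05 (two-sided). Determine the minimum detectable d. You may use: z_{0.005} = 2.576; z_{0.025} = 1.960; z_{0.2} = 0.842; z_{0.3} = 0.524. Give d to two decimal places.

d_min ≈ 0.18

For two independent groups of n = 470 each: d_min = (z_{α/2} + z_β)·√(2/n).
z-sum = 1.960 + 0.842 = 2.802.
d_min = 2.802 × √(2/470) = 2.802 × 0.0652 = 0.183.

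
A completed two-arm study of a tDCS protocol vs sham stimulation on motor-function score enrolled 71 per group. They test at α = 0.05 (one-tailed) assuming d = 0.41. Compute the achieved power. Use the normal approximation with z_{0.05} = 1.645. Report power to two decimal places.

power ≈ 0.79

For two equal groups, power = Φ(d·√(n/2) − z_{α}).
d·√(n/2) = 0.41 × √(71/2) = 0.41 × 5.958 = 2.443.
z_β = 2.443 − 1.645 = 0.798.
Power = Φ(0.798) = 0.788.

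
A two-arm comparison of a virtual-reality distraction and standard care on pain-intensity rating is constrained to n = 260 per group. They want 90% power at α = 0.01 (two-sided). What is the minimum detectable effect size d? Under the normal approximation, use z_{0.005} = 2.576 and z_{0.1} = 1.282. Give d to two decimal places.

d_min ≈ 0.34

For two independent groups of n = 260 each: d_min = (z_{α/2} + z_β)·√(2/n).
z-sum = 2.576 + 1.282 = 3.858.
d_min = 3.858 × √(2/260) = 3.858 × 0.0877 = 0.338.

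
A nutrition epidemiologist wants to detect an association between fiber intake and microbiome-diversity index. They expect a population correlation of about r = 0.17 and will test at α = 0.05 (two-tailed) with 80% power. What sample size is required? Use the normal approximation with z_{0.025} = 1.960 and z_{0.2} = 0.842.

Fisher's z: C = ½·ln((1+r)/(1−r)) = ½·ln(1.4096) = 0.1717.
n = ((z_{α/2} + z_β)/C)² + 3.
(1.960 + 0.842) / 0.1717 = 2.802 / 0.1717 = 16.319.
n = 16.319² + 3 = 266.32 + 3 = 269.3.
Round up.

n = 270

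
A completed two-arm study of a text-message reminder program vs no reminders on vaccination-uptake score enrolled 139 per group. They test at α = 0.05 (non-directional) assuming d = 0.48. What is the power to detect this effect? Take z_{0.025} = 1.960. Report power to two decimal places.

For two equal groups, power = Φ(d·√(n/2) − z_{α/2}).
d·√(n/2) = 0.48 × √(139/2) = 0.48 × 8.337 = 4.002.
z_β = 4.002 − 1.960 = 2.042.
Power = Φ(2.042) = 0.979.

power ≈ 0.98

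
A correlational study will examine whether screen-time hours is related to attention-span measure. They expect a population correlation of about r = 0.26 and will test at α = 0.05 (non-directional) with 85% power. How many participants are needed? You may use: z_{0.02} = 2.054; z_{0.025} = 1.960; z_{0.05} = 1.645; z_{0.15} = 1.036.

n = 130

Fisher's z: C = ½·ln((1+r)/(1−r)) = ½·ln(1.7027) = 0.2661.
n = ((z_{α/2} + z_β)/C)² + 3.
(1.960 + 1.036) / 0.2661 = 2.996 / 0.2661 = 11.259.
n = 11.259² + 3 = 126.76 + 3 = 129.8.
Round up.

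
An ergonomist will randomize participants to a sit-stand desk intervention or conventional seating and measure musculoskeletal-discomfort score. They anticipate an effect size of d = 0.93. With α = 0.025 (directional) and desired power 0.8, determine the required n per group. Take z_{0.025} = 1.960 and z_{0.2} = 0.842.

n = 19 per group

For two independent groups with equal n: n = 2·((z_{α} + z_β) / d)².
z_{α} + z_β = 1.960 + 0.842 = 2.802.
n = 2 × (2.802 / 0.93)² = 2 × 3.013² = 2 × 9.08 = 18.2.
Round up to the next whole participant.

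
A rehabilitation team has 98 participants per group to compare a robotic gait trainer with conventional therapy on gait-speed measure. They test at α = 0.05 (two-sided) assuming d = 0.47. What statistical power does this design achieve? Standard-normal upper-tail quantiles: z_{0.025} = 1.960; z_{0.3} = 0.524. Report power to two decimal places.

power ≈ 0.91

For two equal groups, power = Φ(d·√(n/2) − z_{α/2}).
d·√(n/2) = 0.47 × √(98/2) = 0.47 × 7.000 = 3.290.
z_β = 3.290 − 1.960 = 1.330.
Power = Φ(1.330) = 0.908.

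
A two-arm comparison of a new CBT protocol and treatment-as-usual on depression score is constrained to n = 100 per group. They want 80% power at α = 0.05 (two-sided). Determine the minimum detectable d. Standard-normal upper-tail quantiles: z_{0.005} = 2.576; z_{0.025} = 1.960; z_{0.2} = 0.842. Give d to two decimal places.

d_min ≈ 0.40

For two independent groups of n = 100 each: d_min = (z_{α/2} + z_β)·√(2/n).
z-sum = 1.960 + 0.842 = 2.802.
d_min = 2.802 × √(2/100) = 2.802 × 0.1414 = 0.396.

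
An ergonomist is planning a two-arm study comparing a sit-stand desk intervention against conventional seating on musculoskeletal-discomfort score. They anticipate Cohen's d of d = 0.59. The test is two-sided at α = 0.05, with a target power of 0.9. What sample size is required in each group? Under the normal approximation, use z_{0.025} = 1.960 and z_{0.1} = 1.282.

n = 61 per group

For two independent groups with equal n: n = 2·((z_{α/2} + z_β) / d)².
z_{α/2} + z_β = 1.960 + 1.282 = 3.242.
n = 2 × (3.242 / 0.59)² = 2 × 5.495² = 2 × 30.19 = 60.4.
Round up to the next whole participant.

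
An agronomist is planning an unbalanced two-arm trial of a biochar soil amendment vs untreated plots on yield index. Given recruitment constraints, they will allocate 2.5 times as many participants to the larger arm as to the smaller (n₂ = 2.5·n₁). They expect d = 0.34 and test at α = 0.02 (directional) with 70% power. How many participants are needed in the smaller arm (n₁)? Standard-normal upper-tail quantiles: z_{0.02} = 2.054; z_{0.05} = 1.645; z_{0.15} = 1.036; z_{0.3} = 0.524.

With allocation ratio k = n₂/n₁ = 2.5, Var(x̄₁−x̄₂) = σ²(1/n₁ + 1/(k·n₁)) = σ²·(k+1)/(k·n₁).
So n₁ = (1 + 1/k)·((z_{α} + z_β)/d)² = 1.400 × (2.578/0.34)².
n₁ = 1.400 × 57.49 = 80.5.
Round up: n₁ = 81, giving n₂ = ⌈2.5 × 81⌉ = ⌈202.5⌉ = 203.

n₁ = 81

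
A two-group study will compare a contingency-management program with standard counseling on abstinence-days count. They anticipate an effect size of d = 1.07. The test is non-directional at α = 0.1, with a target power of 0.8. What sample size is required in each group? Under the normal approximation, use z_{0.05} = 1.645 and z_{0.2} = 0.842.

n = 11 per group

For two independent groups with equal n: n = 2·((z_{α/2} + z_β) / d)².
z_{α/2} + z_β = 1.645 + 0.842 = 2.487.
n = 2 × (2.487 / 1.07)² = 2 × 2.324² = 2 × 5.40 = 10.8.
Round up to the next whole participant.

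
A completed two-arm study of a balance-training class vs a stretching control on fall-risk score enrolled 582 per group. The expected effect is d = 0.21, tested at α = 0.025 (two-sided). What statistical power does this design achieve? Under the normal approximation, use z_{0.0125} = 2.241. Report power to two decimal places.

For two equal groups, power = Φ(d·√(n/2) − z_{α/2}).
d·√(n/2) = 0.21 × √(582/2) = 0.21 × 17.059 = 3.582.
z_β = 3.582 − 2.241 = 1.341.
Power = Φ(1.341) = 0.910.

power ≈ 0.91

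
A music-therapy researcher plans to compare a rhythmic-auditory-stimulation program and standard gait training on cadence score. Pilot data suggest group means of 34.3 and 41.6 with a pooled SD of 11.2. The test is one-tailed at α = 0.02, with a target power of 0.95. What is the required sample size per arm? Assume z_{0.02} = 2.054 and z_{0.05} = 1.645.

n = 65 per group

Cohen's d = |M₁ − M₂| / SD_pooled = |34.3 − 41.6| / 11.2 = 7.3 / 11.2 = 0.652.
For two independent groups with equal n: n = 2·((z_{α} + z_β) / d)².
z_{α} + z_β = 2.054 + 1.645 = 3.699.
n = 2 × (3.699 / 0.652)² = 2 × 5.673² = 2 × 32.19 = 64.4.
Round up to the next whole participant.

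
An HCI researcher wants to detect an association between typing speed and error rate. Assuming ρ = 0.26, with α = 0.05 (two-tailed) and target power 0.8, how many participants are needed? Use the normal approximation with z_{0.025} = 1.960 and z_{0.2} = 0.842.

Fisher's z: C = ½·ln((1+r)/(1−r)) = ½·ln(1.7027) = 0.2661.
n = ((z_{α/2} + z_β)/C)² + 3.
(1.960 + 0.842) / 0.2661 = 2.802 / 0.2661 = 10.530.
n = 10.530² + 3 = 110.88 + 3 = 113.9.
Round up.

n = 114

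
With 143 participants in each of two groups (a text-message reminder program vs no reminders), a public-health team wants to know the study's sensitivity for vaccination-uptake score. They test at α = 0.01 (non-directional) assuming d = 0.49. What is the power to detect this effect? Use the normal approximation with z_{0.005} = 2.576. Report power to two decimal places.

power ≈ 0.94

For two equal groups, power = Φ(d·√(n/2) − z_{α/2}).
d·√(n/2) = 0.49 × √(143/2) = 0.49 × 8.456 = 4.143.
z_β = 4.143 − 2.576 = 1.567.
Power = Φ(1.567) = 0.941.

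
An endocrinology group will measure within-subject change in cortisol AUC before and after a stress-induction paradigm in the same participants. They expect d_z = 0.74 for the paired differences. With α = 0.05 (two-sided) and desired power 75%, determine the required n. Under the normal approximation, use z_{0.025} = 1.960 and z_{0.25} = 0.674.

n = 13 pairs

For a paired (one-sample on differences) test: n = ((z_{α/2} + z_β) / d)².
z_{α/2} + z_β = 1.960 + 0.674 = 2.634.
n = (2.634 / 0.74)² = 3.559² = 12.67.
Round up.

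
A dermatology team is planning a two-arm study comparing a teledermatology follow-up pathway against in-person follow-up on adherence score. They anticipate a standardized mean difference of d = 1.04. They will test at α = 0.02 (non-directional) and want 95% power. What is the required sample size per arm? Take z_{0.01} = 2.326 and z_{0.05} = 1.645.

For two independent groups with equal n: n = 2·((z_{α/2} + z_β) / d)².
z_{α/2} + z_β = 2.326 + 1.645 = 3.971.
n = 2 × (3.971 / 1.04)² = 2 × 3.818² = 2 × 14.58 = 29.2.
Round up to the next whole participant.

n = 30 per group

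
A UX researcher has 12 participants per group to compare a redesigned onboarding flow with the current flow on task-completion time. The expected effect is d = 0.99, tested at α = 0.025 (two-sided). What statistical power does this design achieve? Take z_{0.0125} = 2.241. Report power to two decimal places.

For two equal groups, power = Φ(d·√(n/2) − z_{α/2}).
d·√(n/2) = 0.99 × √(12/2) = 0.99 × 2.449 = 2.425.
z_β = 2.425 − 2.241 = 0.184.
Power = Φ(0.184) = 0.573.

power ≈ 0.57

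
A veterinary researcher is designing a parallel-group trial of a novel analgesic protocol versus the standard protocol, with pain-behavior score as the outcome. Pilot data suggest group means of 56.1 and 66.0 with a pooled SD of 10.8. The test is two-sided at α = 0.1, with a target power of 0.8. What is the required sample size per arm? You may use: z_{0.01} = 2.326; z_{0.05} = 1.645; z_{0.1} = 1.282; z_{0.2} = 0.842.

Cohen's d = |M₁ − M₂| / SD_pooled = |56.1 − 66.0| / 10.8 = 9.9 / 10.8 = 0.917.
For two independent groups with equal n: n = 2·((z_{α/2} + z_β) / d)².
z_{α/2} + z_β = 1.645 + 0.842 = 2.487.
n = 2 × (2.487 / 0.917)² = 2 × 2.712² = 2 × 7.36 = 14.7.
Round up to the next whole participant.

n = 15 per group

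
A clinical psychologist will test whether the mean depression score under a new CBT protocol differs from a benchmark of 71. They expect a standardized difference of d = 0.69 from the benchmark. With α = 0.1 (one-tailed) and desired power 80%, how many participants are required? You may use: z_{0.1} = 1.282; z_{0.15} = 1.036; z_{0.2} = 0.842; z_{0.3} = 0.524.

For a one-sample test: n = ((z_{α} + z_β) / d)².
z_{α} + z_β = 1.282 + 0.842 = 2.124.
n = (2.124 / 0.69)² = 3.078² = 9.48.
Round up.

n = 10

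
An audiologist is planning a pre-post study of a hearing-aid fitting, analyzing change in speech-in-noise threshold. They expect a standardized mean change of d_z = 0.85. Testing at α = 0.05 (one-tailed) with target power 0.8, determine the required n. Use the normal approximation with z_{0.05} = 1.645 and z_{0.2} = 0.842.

n = 9 pairs

For a paired (one-sample on differences) test: n = ((z_{α} + z_β) / d)².
z_{α} + z_β = 1.645 + 0.842 = 2.487.
n = (2.487 / 0.85)² = 2.926² = 8.56.
Round up.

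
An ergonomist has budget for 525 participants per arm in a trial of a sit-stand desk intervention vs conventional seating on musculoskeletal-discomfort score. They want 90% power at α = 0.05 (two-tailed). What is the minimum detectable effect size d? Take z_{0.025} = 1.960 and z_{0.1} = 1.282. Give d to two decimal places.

For two independent groups of n = 525 each: d_min = (z_{α/2} + z_β)·√(2/n).
z-sum = 1.960 + 1.282 = 3.242.
d_min = 3.242 × √(2/525) = 3.242 × 0.0617 = 0.200.

d_min ≈ 0.20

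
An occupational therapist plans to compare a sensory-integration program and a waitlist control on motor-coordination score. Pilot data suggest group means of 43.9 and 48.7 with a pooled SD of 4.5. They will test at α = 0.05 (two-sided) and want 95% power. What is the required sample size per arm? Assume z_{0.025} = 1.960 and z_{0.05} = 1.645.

Cohen's d = |M₁ − M₂| / SD_pooled = |43.9 − 48.7| / 4.5 = 4.8 / 4.5 = 1.067.
For two independent groups with equal n: n = 2·((z_{α/2} + z_β) / d)².
z_{α/2} + z_β = 1.960 + 1.645 = 3.605.
n = 2 × (3.605 / 1.067)² = 2 × 3.379² = 2 × 11.42 = 22.8.
Round up to the next whole participant.

n = 23 per group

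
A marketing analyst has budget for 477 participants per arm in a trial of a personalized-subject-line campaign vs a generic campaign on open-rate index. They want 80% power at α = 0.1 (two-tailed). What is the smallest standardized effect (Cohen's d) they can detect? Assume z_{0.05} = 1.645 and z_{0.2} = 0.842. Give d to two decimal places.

d_min ≈ 0.16

For two independent groups of n = 477 each: d_min = (z_{α/2} + z_β)·√(2/n).
z-sum = 1.645 + 0.842 = 2.487.
d_min = 2.487 × √(2/477) = 2.487 × 0.0648 = 0.161.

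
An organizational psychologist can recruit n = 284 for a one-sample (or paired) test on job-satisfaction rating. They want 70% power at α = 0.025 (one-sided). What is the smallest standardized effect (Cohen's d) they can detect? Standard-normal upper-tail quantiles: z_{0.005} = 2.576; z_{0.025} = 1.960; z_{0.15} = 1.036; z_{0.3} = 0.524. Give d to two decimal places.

For a single sample (or paired design) of n = 284: d_min = (z_{α} + z_β)/√n.
z-sum = 1.960 + 0.524 = 2.484.
d_min = 2.484 / √284 = 2.484 / 16.852 = 0.147.

d_min ≈ 0.15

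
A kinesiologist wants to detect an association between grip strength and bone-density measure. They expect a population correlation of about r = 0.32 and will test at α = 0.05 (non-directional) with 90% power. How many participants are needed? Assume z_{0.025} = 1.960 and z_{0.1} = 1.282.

n = 99

Fisher's z: C = ½·ln((1+r)/(1−r)) = ½·ln(1.9412) = 0.3316.
n = ((z_{α/2} + z_β)/C)² + 3.
(1.960 + 1.282) / 0.3316 = 3.242 / 0.3316 = 9.777.
n = 9.777² + 3 = 95.59 + 3 = 98.6.
Round up.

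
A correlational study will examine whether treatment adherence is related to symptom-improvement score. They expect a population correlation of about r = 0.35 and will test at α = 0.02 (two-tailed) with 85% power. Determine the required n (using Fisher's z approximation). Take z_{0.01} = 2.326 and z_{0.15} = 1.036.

n = 88

Fisher's z: C = ½·ln((1+r)/(1−r)) = ½·ln(2.0769) = 0.3654.
n = ((z_{α/2} + z_β)/C)² + 3.
(2.326 + 1.036) / 0.3654 = 3.362 / 0.3654 = 9.201.
n = 9.201² + 3 = 84.66 + 3 = 87.7.
Round up.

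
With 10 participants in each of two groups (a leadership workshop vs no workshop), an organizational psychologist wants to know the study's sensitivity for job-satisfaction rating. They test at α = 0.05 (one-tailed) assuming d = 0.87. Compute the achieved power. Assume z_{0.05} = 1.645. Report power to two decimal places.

power ≈ 0.62

For two equal groups, power = Φ(d·√(n/2) − z_{α}).
d·√(n/2) = 0.87 × √(10/2) = 0.87 × 2.236 = 1.945.
z_β = 1.945 − 1.645 = 0.300.
Power = Φ(0.300) = 0.618.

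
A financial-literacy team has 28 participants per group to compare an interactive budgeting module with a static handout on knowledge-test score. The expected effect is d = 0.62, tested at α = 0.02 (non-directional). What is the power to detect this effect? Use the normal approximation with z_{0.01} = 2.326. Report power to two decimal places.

power ≈ 0.50

For two equal groups, power = Φ(d·√(n/2) − z_{α/2}).
d·√(n/2) = 0.62 × √(28/2) = 0.62 × 3.742 = 2.320.
z_β = 2.320 − 2.326 = -0.006.
Power = Φ(-0.006) = 0.498.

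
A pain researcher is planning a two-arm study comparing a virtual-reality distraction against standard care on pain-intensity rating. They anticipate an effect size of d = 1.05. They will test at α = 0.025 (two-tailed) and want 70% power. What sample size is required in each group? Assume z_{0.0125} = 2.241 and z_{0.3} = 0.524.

For two independent groups with equal n: n = 2·((z_{α/2} + z_β) / d)².
z_{α/2} + z_β = 2.241 + 0.524 = 2.765.
n = 2 × (2.765 / 1.05)² = 2 × 2.633² = 2 × 6.93 = 13.9.
Round up to the next whole participant.

n = 14 per group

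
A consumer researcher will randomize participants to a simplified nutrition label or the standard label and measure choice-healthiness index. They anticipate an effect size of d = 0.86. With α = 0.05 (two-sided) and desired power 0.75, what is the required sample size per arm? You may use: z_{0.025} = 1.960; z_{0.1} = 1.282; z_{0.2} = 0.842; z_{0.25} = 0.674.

n = 19 per group

For two independent groups with equal n: n = 2·((z_{α/2} + z_β) / d)².
z_{α/2} + z_β = 1.960 + 0.674 = 2.634.
n = 2 × (2.634 / 0.86)² = 2 × 3.063² = 2 × 9.38 = 18.8.
Round up to the next whole participant.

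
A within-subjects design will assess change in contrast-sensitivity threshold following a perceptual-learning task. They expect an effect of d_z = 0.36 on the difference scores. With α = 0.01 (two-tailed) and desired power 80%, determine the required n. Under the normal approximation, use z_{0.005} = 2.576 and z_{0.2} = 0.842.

For a paired (one-sample on differences) test: n = ((z_{α/2} + z_β) / d)².
z_{α/2} + z_β = 2.576 + 0.842 = 3.418.
n = (3.418 / 0.36)² = 9.494² = 90.14.
Round up.

n = 91 pairs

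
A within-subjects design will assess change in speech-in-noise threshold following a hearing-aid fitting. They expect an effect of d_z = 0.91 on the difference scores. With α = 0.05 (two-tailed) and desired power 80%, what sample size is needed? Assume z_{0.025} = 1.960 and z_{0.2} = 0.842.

For a paired (one-sample on differences) test: n = ((z_{α/2} + z_β) / d)².
z_{α/2} + z_β = 1.960 + 0.842 = 2.802.
n = (2.802 / 0.91)² = 3.079² = 9.48.
Round up.

n = 10 pairs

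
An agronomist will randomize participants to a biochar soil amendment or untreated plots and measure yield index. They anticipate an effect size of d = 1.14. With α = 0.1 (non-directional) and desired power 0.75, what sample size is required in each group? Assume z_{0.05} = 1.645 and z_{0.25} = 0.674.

For two independent groups with equal n: n = 2·((z_{α/2} + z_β) / d)².
z_{α/2} + z_β = 1.645 + 0.674 = 2.319.
n = 2 × (2.319 / 1.14)² = 2 × 2.034² = 2 × 4.14 = 8.3.
Round up to the next whole participant.

n = 9 per group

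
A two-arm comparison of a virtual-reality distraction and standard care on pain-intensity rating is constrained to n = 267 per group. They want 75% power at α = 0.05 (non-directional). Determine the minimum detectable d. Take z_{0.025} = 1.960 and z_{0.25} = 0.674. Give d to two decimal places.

d_min ≈ 0.23

For two independent groups of n = 267 each: d_min = (z_{α/2} + z_β)·√(2/n).
z-sum = 1.960 + 0.674 = 2.634.
d_min = 2.634 × √(2/267) = 2.634 × 0.0865 = 0.228.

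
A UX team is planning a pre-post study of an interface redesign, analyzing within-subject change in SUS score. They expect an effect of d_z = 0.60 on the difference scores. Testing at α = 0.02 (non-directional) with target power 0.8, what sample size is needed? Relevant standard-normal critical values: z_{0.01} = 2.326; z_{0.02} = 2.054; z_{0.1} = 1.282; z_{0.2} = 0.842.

n = 28 pairs

For a paired (one-sample on differences) test: n = ((z_{α/2} + z_β) / d)².
z_{α/2} + z_β = 2.326 + 0.842 = 3.168.
n = (3.168 / 0.60)² = 5.280² = 27.88.
Round up.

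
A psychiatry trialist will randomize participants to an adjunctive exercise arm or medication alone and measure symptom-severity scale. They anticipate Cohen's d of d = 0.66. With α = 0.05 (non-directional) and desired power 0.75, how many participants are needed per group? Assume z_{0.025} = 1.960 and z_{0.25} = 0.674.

For two independent groups with equal n: n = 2·((z_{α/2} + z_β) / d)².
z_{α/2} + z_β = 1.960 + 0.674 = 2.634.
n = 2 × (2.634 / 0.66)² = 2 × 3.991² = 2 × 15.93 = 31.9.
Round up to the next whole participant.

n = 32 per group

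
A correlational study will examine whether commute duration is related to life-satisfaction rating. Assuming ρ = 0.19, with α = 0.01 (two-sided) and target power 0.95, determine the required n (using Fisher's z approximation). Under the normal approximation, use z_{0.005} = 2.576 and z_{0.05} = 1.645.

Fisher's z: C = ½·ln((1+r)/(1−r)) = ½·ln(1.4691) = 0.1923.
n = ((z_{α/2} + z_β)/C)² + 3.
(2.576 + 1.645) / 0.1923 = 4.221 / 0.1923 = 21.950.
n = 21.950² + 3 = 481.81 + 3 = 484.8.
Round up.

n = 485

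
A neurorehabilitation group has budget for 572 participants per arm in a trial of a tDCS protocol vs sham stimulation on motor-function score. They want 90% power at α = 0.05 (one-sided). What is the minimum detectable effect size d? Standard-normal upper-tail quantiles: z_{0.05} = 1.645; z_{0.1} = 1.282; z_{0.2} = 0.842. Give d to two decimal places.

For two independent groups of n = 572 each: d_min = (z_{α} + z_β)·√(2/n).
z-sum = 1.645 + 1.282 = 2.927.
d_min = 2.927 × √(2/572) = 2.927 × 0.0591 = 0.173.

d_min ≈ 0.17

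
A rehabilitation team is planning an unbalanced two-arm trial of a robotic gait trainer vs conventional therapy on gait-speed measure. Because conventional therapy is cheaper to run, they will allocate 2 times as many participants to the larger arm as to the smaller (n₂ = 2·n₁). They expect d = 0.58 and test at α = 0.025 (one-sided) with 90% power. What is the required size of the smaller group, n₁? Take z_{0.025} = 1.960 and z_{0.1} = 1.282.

n₁ = 47

With allocation ratio k = n₂/n₁ = 2, Var(x̄₁−x̄₂) = σ²(1/n₁ + 1/(k·n₁)) = σ²·(k+1)/(k·n₁).
So n₁ = (1 + 1/k)·((z_{α} + z_β)/d)² = 1.500 × (3.242/0.58)².
n₁ = 1.500 × 31.24 = 46.9.
Round up: n₁ = 47, giving n₂ = 2 × 47 = 94.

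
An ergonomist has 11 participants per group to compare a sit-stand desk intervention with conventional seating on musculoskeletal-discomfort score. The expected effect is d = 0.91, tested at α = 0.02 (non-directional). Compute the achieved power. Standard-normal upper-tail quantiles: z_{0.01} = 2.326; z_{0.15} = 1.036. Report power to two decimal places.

power ≈ 0.42

For two equal groups, power = Φ(d·√(n/2) − z_{α/2}).
d·√(n/2) = 0.91 × √(11/2) = 0.91 × 2.345 = 2.134.
z_β = 2.134 − 2.326 = -0.192.
Power = Φ(-0.192) = 0.424.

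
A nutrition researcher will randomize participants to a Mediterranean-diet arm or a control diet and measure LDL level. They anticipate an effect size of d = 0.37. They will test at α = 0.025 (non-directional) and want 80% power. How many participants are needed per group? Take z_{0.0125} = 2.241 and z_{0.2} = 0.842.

For two independent groups with equal n: n = 2·((z_{α/2} + z_β) / d)².
z_{α/2} + z_β = 2.241 + 0.842 = 3.083.
n = 2 × (3.083 / 0.37)² = 2 × 8.332² = 2 × 69.43 = 138.9.
Round up to the next whole participant.

n = 139 per group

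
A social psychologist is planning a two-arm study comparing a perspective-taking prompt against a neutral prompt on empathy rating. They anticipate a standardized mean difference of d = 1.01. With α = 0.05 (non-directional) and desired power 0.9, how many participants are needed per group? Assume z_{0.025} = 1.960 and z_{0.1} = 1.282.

For two independent groups with equal n: n = 2·((z_{α/2} + z_β) / d)².
z_{α/2} + z_β = 1.960 + 1.282 = 3.242.
n = 2 × (3.242 / 1.01)² = 2 × 3.210² = 2 × 10.30 = 20.6.
Round up to the next whole participant.

n = 21 per group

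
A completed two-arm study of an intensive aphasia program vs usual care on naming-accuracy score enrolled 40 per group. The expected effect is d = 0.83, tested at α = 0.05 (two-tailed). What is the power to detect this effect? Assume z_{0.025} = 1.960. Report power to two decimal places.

For two equal groups, power = Φ(d·√(n/2) − z_{α/2}).
d·√(n/2) = 0.83 × √(40/2) = 0.83 × 4.472 = 3.712.
z_β = 3.712 − 1.960 = 1.752.
Power = Φ(1.752) = 0.960.

power ≈ 0.96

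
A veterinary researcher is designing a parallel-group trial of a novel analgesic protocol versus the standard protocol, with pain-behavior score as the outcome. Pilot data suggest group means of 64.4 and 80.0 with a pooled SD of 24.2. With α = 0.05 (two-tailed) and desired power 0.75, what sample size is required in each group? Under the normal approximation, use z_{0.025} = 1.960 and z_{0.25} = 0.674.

n = 34 per group

Cohen's d = |M₁ − M₂| / SD_pooled = |64.4 − 80.0| / 24.2 = 15.6 / 24.2 = 0.645.
For two independent groups with equal n: n = 2·((z_{α/2} + z_β) / d)².
z_{α/2} + z_β = 1.960 + 0.674 = 2.634.
n = 2 × (2.634 / 0.645)² = 2 × 4.084² = 2 × 16.68 = 33.4.
Round up to the next whole participant.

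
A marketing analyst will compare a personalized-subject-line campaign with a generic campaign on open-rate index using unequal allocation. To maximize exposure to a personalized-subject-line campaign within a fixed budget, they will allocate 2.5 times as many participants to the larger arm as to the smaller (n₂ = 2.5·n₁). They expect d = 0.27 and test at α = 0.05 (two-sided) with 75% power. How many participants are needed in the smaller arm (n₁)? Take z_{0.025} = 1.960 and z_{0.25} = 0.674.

With allocation ratio k = n₂/n₁ = 2.5, Var(x̄₁−x̄₂) = σ²(1/n₁ + 1/(k·n₁)) = σ²·(k+1)/(k·n₁).
So n₁ = (1 + 1/k)·((z_{α/2} + z_β)/d)² = 1.400 × (2.634/0.27)².
n₁ = 1.400 × 95.17 = 133.2.
Round up: n₁ = 134, giving n₂ = 2.5 × 134 = 335.

n₁ = 134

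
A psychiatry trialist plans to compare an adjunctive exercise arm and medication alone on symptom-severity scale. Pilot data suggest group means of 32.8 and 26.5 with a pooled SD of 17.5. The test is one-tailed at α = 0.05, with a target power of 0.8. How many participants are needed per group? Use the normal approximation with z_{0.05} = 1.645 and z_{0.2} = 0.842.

Cohen's d = |M₁ − M₂| / SD_pooled = |32.8 − 26.5| / 17.5 = 6.3 / 17.5 = 0.360.
For two independent groups with equal n: n = 2·((z_{α} + z_β) / d)².
z_{α} + z_β = 1.645 + 0.842 = 2.487.
n = 2 × (2.487 / 0.360)² = 2 × 6.908² = 2 × 47.73 = 95.5.
Round up to the next whole participant.

n = 96 per group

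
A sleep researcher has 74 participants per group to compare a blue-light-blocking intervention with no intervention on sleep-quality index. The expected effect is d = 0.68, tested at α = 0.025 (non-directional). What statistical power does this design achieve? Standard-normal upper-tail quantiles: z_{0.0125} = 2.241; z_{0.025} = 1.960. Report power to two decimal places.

For two equal groups, power = Φ(d·√(n/2) − z_{α/2}).
d·√(n/2) = 0.68 × √(74/2) = 0.68 × 6.083 = 4.136.
z_β = 4.136 − 2.241 = 1.895.
Power = Φ(1.895) = 0.971.

power ≈ 0.97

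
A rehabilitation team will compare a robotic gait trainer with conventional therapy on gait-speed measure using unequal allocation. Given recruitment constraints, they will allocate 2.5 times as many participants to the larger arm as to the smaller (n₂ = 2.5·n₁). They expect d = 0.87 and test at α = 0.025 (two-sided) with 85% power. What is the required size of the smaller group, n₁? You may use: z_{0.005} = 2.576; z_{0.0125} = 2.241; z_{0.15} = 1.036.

n₁ = 20

With allocation ratio k = n₂/n₁ = 2.5, Var(x̄₁−x̄₂) = σ²(1/n₁ + 1/(k·n₁)) = σ²·(k+1)/(k·n₁).
So n₁ = (1 + 1/k)·((z_{α/2} + z_β)/d)² = 1.400 × (3.277/0.87)².
n₁ = 1.400 × 14.19 = 19.9.
Round up: n₁ = 20, giving n₂ = 2.5 × 20 = 50.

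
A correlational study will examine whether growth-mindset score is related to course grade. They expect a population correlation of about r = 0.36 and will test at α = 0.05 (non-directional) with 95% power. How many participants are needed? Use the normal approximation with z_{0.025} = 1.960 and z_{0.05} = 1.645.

n = 95

Fisher's z: C = ½·ln((1+r)/(1−r)) = ½·ln(2.1250) = 0.3769.
n = ((z_{α/2} + z_β)/C)² + 3.
(1.960 + 1.645) / 0.3769 = 3.605 / 0.3769 = 9.565.
n = 9.565² + 3 = 91.49 + 3 = 94.5.
Round up.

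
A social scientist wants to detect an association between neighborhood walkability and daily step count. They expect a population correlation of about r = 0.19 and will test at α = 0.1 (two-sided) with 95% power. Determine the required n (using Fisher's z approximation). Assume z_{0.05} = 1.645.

Fisher's z: C = ½·ln((1+r)/(1−r)) = ½·ln(1.4691) = 0.1923.
n = ((z_{α/2} + z_β)/C)² + 3.
(1.645 + 1.645) / 0.1923 = 3.290 / 0.1923 = 17.109.
n = 17.109² + 3 = 292.71 + 3 = 295.7.
Round up.

n = 296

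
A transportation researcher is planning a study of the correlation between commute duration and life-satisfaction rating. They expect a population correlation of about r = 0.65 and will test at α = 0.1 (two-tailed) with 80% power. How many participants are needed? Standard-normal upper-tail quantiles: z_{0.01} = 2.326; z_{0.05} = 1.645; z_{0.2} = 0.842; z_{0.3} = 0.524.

Fisher's z: C = ½·ln((1+r)/(1−r)) = ½·ln(4.7143) = 0.7753.
n = ((z_{α/2} + z_β)/C)² + 3.
(1.645 + 0.842) / 0.7753 = 2.487 / 0.7753 = 3.208.
n = 3.208² + 3 = 10.29 + 3 = 13.3.
Round up.

n = 14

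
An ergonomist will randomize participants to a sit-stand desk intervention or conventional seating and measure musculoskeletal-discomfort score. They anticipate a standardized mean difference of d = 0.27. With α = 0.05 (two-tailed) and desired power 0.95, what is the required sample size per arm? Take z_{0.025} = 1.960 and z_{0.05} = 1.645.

For two independent groups with equal n: n = 2·((z_{α/2} + z_β) / d)².
z_{α/2} + z_β = 1.960 + 1.645 = 3.605.
n = 2 × (3.605 / 0.27)² = 2 × 13.352² = 2 × 178.27 = 356.5.
Round up to the next whole participant.

n = 357 per group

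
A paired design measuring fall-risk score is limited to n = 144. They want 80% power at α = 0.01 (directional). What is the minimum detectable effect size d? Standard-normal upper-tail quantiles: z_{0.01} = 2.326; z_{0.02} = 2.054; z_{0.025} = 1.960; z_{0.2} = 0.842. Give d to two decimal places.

For a single sample (or paired design) of n = 144: d_min = (z_{α} + z_β)/√n.
z-sum = 2.326 + 0.842 = 3.168.
d_min = 3.168 / √144 = 3.168 / 12.000 = 0.264.

d_min ≈ 0.26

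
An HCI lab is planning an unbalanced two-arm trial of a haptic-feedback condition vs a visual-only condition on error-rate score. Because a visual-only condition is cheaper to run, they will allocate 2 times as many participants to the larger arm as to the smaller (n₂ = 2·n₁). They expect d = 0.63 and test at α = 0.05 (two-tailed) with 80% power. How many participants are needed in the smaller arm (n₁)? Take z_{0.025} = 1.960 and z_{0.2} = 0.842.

With allocation ratio k = n₂/n₁ = 2, Var(x̄₁−x̄₂) = σ²(1/n₁ + 1/(k·n₁)) = σ²·(k+1)/(k·n₁).
So n₁ = (1 + 1/k)·((z_{α/2} + z_β)/d)² = 1.500 × (2.802/0.63)².
n₁ = 1.500 × 19.78 = 29.7.
Round up: n₁ = 30, giving n₂ = 2 × 30 = 60.

n₁ = 30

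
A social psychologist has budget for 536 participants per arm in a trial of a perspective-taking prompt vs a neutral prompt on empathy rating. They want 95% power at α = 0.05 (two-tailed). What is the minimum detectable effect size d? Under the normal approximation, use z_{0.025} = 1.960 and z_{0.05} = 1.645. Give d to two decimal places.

For two independent groups of n = 536 each: d_min = (z_{α/2} + z_β)·√(2/n).
z-sum = 1.960 + 1.645 = 3.605.
d_min = 3.605 × √(2/536) = 3.605 × 0.0611 = 0.220.

d_min ≈ 0.22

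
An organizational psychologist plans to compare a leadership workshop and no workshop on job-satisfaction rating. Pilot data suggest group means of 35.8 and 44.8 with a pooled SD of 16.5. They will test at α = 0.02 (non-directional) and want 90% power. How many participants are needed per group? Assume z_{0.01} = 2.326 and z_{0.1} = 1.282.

Cohen's d = |M₁ − M₂| / SD_pooled = |35.8 − 44.8| / 16.5 = 9.0 / 16.5 = 0.545.
For two independent groups with equal n: n = 2·((z_{α/2} + z_β) / d)².
z_{α/2} + z_β = 2.326 + 1.282 = 3.608.
n = 2 × (3.608 / 0.545)² = 2 × 6.620² = 2 × 43.83 = 87.7.
Round up to the next whole participant.

n = 88 per group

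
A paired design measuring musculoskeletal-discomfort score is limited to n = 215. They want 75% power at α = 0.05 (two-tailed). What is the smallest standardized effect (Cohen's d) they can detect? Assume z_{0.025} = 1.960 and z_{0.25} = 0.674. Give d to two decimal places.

d_min ≈ 0.18

For a single sample (or paired design) of n = 215: d_min = (z_{α/2} + z_β)/√n.
z-sum = 1.960 + 0.674 = 2.634.
d_min = 2.634 / √215 = 2.634 / 14.663 = 0.180.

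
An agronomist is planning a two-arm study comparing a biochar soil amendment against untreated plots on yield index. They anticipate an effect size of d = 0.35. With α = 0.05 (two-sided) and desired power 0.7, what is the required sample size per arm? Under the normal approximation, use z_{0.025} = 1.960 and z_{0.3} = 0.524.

For two independent groups with equal n: n = 2·((z_{α/2} + z_β) / d)².
z_{α/2} + z_β = 1.960 + 0.524 = 2.484.
n = 2 × (2.484 / 0.35)² = 2 × 7.097² = 2 × 50.37 = 100.7.
Round up to the next whole participant.

n = 101 per group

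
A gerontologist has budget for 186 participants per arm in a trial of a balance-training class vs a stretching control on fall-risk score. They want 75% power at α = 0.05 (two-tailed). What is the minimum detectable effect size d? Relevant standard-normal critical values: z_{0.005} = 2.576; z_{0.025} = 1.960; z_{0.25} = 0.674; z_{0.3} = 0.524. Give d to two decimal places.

d_min ≈ 0.27

For two independent groups of n = 186 each: d_min = (z_{α/2} + z_β)·√(2/n).
z-sum = 1.960 + 0.674 = 2.634.
d_min = 2.634 × √(2/186) = 2.634 × 0.1037 = 0.273.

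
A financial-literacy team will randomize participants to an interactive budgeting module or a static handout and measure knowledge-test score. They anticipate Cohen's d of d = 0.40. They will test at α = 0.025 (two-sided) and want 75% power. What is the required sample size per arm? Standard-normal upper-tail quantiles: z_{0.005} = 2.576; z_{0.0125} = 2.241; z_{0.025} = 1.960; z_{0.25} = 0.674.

For two independent groups with equal n: n = 2·((z_{α/2} + z_β) / d)².
z_{α/2} + z_β = 2.241 + 0.674 = 2.915.
n = 2 × (2.915 / 0.40)² = 2 × 7.287² = 2 × 53.11 = 106.2.
Round up to the next whole participant.

n = 107 per group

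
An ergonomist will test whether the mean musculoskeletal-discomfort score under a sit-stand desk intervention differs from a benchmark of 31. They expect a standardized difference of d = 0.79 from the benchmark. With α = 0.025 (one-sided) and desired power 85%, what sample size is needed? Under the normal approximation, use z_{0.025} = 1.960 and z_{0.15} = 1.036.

n = 15

For a one-sample test: n = ((z_{α} + z_β) / d)².
z_{α} + z_β = 1.960 + 1.036 = 2.996.
n = (2.996 / 0.79)² = 3.792² = 14.38.
Round up.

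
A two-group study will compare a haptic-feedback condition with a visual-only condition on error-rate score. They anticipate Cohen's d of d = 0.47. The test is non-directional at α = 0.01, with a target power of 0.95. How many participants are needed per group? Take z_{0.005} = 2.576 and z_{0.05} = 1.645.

For two independent groups with equal n: n = 2·((z_{α/2} + z_β) / d)².
z_{α/2} + z_β = 2.576 + 1.645 = 4.221.
n = 2 × (4.221 / 0.47)² = 2 × 8.981² = 2 × 80.66 = 161.3.
Round up to the next whole participant.

n = 162 per group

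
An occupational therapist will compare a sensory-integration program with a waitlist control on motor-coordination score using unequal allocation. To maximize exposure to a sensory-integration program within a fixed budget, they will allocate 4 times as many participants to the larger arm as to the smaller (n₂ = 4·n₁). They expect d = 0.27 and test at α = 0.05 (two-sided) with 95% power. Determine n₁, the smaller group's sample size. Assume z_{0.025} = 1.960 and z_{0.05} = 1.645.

With allocation ratio k = n₂/n₁ = 4, Var(x̄₁−x̄₂) = σ²(1/n₁ + 1/(k·n₁)) = σ²·(k+1)/(k·n₁).
So n₁ = (1 + 1/k)·((z_{α/2} + z_β)/d)² = 1.250 × (3.605/0.27)².
n₁ = 1.250 × 178.27 = 222.8.
Round up: n₁ = 223, giving n₂ = 4 × 223 = 892.

n₁ = 223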